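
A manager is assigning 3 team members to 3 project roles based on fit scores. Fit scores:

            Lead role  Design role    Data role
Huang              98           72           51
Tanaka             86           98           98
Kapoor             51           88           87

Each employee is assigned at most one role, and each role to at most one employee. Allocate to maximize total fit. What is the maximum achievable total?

This is the linear assignment problem.
Optimal: Huang→Lead role (98 pts), Tanaka→Data role (98 pts), Kapoor→Design role (88 pts) — total 98+98+88 = 284 pts.
Column-greedy (each role in turn goes to its best remaining employee) gives 283 pts, worse by 1.
Next-best assignment: Huang→Lead role, Tanaka→Design role, Kapoor→Data role = 283 pts.

Max total: 284 pts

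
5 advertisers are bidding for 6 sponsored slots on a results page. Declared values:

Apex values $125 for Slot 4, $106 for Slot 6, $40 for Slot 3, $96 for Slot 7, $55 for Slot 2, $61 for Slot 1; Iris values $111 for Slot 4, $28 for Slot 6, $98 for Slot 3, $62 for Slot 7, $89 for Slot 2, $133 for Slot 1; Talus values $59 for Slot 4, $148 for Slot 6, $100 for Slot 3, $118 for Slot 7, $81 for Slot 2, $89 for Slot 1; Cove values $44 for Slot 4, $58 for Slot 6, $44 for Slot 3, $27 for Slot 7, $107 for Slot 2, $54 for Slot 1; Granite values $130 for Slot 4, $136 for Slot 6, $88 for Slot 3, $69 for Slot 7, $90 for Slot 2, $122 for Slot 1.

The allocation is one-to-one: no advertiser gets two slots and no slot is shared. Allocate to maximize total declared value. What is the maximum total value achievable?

Treat this as an assignment problem: match each advertiser to one slot.
Optimal: Apex→Slot 4 ($125), Iris→Slot 1 ($133), Talus→Slot 7 ($118), Cove→Slot 2 ($107), Granite→Slot 6 ($136) — total 125+133+118+107+136 = $619.
Row-greedy (each advertiser in turn takes its best remaining slot) gives $601, worse by 18.
Next-best assignment: Apex→Slot 7, Iris→Slot 1, Talus→Slot 6, Cove→Slot 2, Granite→Slot 4 = $614.

Max total: $619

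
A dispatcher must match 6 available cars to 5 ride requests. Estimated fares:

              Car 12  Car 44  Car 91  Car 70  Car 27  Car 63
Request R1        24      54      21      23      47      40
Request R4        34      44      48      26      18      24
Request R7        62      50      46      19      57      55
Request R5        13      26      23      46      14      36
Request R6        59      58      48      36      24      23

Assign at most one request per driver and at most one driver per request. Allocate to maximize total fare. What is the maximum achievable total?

Max total: $264

Optimal: Car 44→Request R1 ($54), Car 91→Request R4 ($48), Car 27→Request R7 ($57), Car 70→Request R5 ($46), Car 12→Request R6 ($59) — total 54+48+57+46+59 = $264.
Max-entry greedy (repeatedly take the single best remaining cell) gives $261, worse by 3.
Checked against all permutations: $264 is optimal.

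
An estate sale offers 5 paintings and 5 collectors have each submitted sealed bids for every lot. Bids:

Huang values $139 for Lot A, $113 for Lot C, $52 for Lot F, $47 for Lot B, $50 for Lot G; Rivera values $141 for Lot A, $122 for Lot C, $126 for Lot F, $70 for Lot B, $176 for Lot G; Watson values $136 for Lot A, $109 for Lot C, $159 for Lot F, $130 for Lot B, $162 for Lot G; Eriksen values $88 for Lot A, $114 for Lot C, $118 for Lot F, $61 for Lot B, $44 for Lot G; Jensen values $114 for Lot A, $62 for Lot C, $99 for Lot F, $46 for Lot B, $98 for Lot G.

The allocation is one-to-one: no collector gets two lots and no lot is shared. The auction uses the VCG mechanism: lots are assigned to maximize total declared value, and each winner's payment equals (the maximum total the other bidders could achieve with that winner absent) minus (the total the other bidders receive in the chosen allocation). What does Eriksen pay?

Efficient allocation: Huang→Lot A ($139), Rivera→Lot G ($176), Watson→Lot B ($130), Eriksen→Lot C ($114), Jensen→Lot F ($99); total welfare W = $658.
Eriksen receives Lot C at value $114, so the others get W − 114 = $544.
Without Eriksen: best allocation of the remaining 4 bidders over all 5 lots is Huang→Lot C ($113), Rivera→Lot G ($176), Watson→Lot F ($159), Jensen→Lot A ($114), total $562.
VCG payment = (others' best without Eriksen) − (others' welfare with Eriksen) = 562 − 544 = $18.

Eriksen pays $18.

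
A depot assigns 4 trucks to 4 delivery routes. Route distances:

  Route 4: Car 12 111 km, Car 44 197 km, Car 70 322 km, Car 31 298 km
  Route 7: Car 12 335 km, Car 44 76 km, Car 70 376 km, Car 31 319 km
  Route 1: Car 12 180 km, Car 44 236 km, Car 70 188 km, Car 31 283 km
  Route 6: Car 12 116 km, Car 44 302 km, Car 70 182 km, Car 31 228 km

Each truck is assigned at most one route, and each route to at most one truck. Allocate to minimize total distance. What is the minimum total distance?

Min total: 603 km

Optimal: Car 12→Route 4 (111 km), Car 44→Route 7 (76 km), Car 70→Route 1 (188 km), Car 31→Route 6 (228 km) — total 111+76+188+228 = 603 km.
Row-greedy (each truck in turn takes its cheapest remaining route) gives 652 km, worse by 49.
Next-best assignment: Car 12→Route 4, Car 44→Route 7, Car 70→Route 6, Car 31→Route 1 = 652 km.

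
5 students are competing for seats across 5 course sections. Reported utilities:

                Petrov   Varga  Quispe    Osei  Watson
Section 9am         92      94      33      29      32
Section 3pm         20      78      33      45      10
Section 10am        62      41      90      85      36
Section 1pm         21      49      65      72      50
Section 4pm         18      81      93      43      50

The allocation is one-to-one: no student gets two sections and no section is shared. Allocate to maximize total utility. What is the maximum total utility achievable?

Optimal: Petrov→Section 9am (92 points), Varga→Section 3pm (78 points), Quispe→Section 4pm (93 points), Osei→Section 10am (85 points), Watson→Section 1pm (50 points) — total 92+78+93+85+50 = 398 points.
Column-greedy (each section in turn goes to its best remaining student) gives 297 points, worse by 101.
Next-best assignment: Petrov→Section 9am, Varga→Section 3pm, Quispe→Section 10am, Osei→Section 1pm, Watson→Section 4pm = 382 points.
Swapping Varga↔Osei (Varga→Section 10am 41 points, Osei→Section 3pm 45 points) loses 77.
Every other assignment is strictly worse.

Max total: 398 points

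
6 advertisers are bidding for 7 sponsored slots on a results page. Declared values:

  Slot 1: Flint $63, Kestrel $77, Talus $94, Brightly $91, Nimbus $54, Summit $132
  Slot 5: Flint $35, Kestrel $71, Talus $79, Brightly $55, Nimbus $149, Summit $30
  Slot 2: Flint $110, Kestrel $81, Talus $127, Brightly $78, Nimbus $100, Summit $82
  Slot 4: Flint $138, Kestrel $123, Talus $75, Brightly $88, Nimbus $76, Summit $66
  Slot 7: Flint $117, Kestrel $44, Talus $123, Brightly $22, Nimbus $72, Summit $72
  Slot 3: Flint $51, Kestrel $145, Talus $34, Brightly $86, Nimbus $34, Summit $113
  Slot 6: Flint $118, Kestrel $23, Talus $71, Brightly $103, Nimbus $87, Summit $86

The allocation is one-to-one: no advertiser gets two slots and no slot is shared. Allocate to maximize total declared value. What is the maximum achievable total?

Maximum total: $794

Optimal: Flint→Slot 4 ($138), Kestrel→Slot 3 ($145), Talus→Slot 2 ($127), Brightly→Slot 6 ($103), Nimbus→Slot 5 ($149), Summit→Slot 1 ($132) — total 138+145+127+103+149+132 = $794.
Swapping Summit↔Kestrel (Summit→Slot 3 $113, Kestrel→Slot 1 $77) loses 87.
No other one-to-one assignment exceeds $794.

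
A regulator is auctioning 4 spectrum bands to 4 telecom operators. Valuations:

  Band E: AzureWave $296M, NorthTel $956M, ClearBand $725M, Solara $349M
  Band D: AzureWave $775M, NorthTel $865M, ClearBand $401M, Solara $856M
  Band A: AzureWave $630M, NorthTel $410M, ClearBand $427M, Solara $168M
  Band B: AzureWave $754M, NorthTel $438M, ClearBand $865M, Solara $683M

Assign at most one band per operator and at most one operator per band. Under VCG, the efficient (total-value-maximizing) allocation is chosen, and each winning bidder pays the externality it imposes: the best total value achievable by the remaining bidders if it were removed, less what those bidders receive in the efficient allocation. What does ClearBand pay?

Efficient allocation: AzureWave→Band A ($630M), NorthTel→Band E ($956M), ClearBand→Band B ($865M), Solara→Band D ($856M); total welfare W = $3307M.
ClearBand receives Band B at value $865M, so the others get W − 865 = $2442M.
Without ClearBand: best allocation of the remaining 3 bidders over all 4 bands is AzureWave→Band B ($754M), NorthTel→Band E ($956M), Solara→Band D ($856M), total $2566M.
VCG payment = (others' best without ClearBand) − (others' welfare with ClearBand) = 2566 − 2442 = $124M.

ClearBand pays $124M.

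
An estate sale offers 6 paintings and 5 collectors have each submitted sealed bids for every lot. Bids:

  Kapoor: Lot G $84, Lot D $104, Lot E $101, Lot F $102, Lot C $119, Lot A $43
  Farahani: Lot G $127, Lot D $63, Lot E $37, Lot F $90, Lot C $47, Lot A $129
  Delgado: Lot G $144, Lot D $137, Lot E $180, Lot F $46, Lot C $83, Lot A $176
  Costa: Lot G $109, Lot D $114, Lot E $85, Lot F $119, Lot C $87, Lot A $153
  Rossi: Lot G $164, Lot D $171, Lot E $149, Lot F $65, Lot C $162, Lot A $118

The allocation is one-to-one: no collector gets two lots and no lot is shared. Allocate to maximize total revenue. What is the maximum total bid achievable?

Maximum total: $750

Treat this as an assignment problem: match each collector to one lot.
Optimal: Kapoor→Lot C ($119), Farahani→Lot G ($127), Delgado→Lot E ($180), Costa→Lot A ($153), Rossi→Lot D ($171) — total 119+127+180+153+171 = $750.
Row-greedy (each collector in turn takes its best remaining lot) gives $718, worse by 32.
Swapping Rossi↔Farahani (Rossi→Lot G $164, Farahani→Lot D $63) loses 71.
No other one-to-one assignment exceeds $750.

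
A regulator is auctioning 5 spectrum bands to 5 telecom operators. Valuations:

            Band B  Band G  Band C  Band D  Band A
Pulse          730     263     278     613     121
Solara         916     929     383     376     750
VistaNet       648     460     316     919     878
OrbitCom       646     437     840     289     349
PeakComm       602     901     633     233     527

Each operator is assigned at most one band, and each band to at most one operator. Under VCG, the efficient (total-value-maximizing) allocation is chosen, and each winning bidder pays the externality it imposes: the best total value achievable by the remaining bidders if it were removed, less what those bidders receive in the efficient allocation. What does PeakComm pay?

Efficient allocation: Pulse→Band D ($613M), Solara→Band B ($916M), VistaNet→Band A ($878M), OrbitCom→Band C ($840M), PeakComm→Band G ($901M); total welfare W = $4148M.
PeakComm receives Band G at value $901M, so the others get W − 901 = $3247M.
Without PeakComm: best allocation of the remaining 4 bidders over all 5 bands is Pulse→Band B ($730M), Solara→Band G ($929M), VistaNet→Band D ($919M), OrbitCom→Band C ($840M), total $3418M.
VCG payment = (others' best without PeakComm) − (others' welfare with PeakComm) = 3418 − 3247 = $171M.

PeakComm pays $171M.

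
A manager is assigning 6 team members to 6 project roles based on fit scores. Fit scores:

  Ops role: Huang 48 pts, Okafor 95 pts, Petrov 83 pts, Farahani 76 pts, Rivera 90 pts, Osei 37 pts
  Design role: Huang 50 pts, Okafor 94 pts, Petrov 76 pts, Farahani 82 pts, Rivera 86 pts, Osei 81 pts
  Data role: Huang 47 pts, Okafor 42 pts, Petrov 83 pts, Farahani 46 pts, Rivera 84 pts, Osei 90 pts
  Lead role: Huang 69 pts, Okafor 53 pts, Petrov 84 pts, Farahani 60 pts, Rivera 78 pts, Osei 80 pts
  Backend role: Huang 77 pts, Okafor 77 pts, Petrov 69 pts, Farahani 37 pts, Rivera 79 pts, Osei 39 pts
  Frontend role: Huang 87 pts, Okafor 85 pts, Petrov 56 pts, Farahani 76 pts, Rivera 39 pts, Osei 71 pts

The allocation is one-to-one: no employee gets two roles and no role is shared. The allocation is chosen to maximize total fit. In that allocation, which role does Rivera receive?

Rivera receives Backend role.

Optimal: Huang→Frontend role (87 pts), Okafor→Ops role (95 pts), Petrov→Lead role (84 pts), Farahani→Design role (82 pts), Rivera→Backend role (79 pts), Osei→Data role (90 pts) — total 87+95+84+82+79+90 = 517 pts.
Row-greedy (each employee in turn takes its best remaining role) gives 471 pts, worse by 46.
Next-best assignment: Huang→Backend role, Okafor→Design role, Petrov→Lead role, Farahani→Frontend role, Rivera→Ops role, Osei→Data role = 511 pts.
Checked against all permutations: 517 pts is optimal.
Rivera's own top role is Ops role (90 pts), but forcing Rivera→Ops role and reassigning the rest optimally gives only 511 pts — worse by 6.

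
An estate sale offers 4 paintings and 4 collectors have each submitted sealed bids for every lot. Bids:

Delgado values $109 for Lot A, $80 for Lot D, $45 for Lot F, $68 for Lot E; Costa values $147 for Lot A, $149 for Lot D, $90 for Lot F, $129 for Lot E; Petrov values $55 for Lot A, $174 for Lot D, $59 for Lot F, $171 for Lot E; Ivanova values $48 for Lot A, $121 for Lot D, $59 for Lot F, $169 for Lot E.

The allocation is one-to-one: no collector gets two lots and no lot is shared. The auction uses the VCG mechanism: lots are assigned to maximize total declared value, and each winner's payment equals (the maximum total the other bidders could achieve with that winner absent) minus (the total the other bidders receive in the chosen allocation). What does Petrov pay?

Petrov pays $59.

Efficient allocation: Delgado→Lot A ($109), Costa→Lot F ($90), Petrov→Lot D ($174), Ivanova→Lot E ($169); total welfare W = $542.
Petrov receives Lot D at value $174, so the others get W − 174 = $368.
Without Petrov: best allocation of the remaining 3 bidders over all 4 lots is Delgado→Lot A ($109), Costa→Lot D ($149), Ivanova→Lot E ($169), total $427.
VCG payment = (others' best without Petrov) − (others' welfare with Petrov) = 427 − 368 = $59.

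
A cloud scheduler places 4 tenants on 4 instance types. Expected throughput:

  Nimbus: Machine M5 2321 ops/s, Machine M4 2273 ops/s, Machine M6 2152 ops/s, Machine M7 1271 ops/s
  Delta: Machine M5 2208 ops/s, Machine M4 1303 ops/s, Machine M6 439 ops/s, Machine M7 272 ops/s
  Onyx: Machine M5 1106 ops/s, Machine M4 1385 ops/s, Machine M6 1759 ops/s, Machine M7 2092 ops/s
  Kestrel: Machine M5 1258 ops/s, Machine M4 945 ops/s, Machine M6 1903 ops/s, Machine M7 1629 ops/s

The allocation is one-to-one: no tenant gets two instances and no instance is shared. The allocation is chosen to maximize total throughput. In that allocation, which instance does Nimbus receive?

Nimbus receives Machine M4.

This is a one-to-one assignment (maximum-weight bipartite matching).
Optimal: Nimbus→Machine M4 (2273 ops/s), Delta→Machine M5 (2208 ops/s), Onyx→Machine M7 (2092 ops/s), Kestrel→Machine M6 (1903 ops/s) — total 2273+2208+2092+1903 = 8476 ops/s.
Row-greedy (each tenant in turn takes its best remaining instance) gives 7619 ops/s, worse by 857.
Swapping Onyx↔Nimbus (Onyx→Machine M4 1385 ops/s, Nimbus→Machine M7 1271 ops/s) loses 1709.
Checked against all permutations: 8476 ops/s is optimal.
Nimbus's own top instance is Machine M5 (2321 ops/s), but forcing Nimbus→Machine M5 and reassigning the rest optimally gives only 7619 ops/s — worse by 857.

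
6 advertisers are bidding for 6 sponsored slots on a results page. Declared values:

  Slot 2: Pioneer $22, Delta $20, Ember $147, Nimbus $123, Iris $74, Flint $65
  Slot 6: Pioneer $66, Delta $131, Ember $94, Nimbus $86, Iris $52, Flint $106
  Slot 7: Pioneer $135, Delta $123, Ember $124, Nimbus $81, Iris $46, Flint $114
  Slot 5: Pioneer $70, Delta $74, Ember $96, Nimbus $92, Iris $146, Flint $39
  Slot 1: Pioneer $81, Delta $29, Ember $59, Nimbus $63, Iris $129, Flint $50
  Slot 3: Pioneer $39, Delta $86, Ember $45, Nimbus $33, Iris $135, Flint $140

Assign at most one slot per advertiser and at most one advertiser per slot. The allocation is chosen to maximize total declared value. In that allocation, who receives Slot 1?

Treat this as an assignment problem: match each advertiser to one slot.
Optimal: Pioneer→Slot 7 ($135), Delta→Slot 6 ($131), Ember→Slot 2 ($147), Nimbus→Slot 5 ($92), Iris→Slot 1 ($129), Flint→Slot 3 ($140) — total 135+131+147+92+129+140 = $774.
Row-greedy (each advertiser in turn takes its best remaining slot) gives $690, worse by 84.
Every other assignment is strictly worse.
Iris's own top slot is Slot 5 ($146), but forcing Iris→Slot 5 and reassigning the rest optimally gives only $762 — worse by 12.

Iris receives Slot 1.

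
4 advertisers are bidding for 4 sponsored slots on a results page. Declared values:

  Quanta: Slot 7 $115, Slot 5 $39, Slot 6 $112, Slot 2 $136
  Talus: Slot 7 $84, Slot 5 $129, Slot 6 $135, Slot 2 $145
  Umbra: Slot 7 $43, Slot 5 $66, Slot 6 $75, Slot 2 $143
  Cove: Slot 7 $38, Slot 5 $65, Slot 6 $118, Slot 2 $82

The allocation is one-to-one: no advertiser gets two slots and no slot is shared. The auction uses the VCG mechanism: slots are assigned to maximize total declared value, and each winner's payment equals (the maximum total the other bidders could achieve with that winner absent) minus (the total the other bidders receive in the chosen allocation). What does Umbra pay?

Umbra pays $21.

Efficient allocation: Quanta→Slot 7 ($115), Talus→Slot 5 ($129), Umbra→Slot 2 ($143), Cove→Slot 6 ($118); total welfare W = $505.
Umbra receives Slot 2 at value $143, so the others get W − 143 = $362.
Without Umbra: best allocation of the remaining 3 bidders over all 4 slots is Quanta→Slot 2 ($136), Talus→Slot 5 ($129), Cove→Slot 6 ($118), total $383.
VCG payment = (others' best without Umbra) − (others' welfare with Umbra) = 383 − 362 = $21.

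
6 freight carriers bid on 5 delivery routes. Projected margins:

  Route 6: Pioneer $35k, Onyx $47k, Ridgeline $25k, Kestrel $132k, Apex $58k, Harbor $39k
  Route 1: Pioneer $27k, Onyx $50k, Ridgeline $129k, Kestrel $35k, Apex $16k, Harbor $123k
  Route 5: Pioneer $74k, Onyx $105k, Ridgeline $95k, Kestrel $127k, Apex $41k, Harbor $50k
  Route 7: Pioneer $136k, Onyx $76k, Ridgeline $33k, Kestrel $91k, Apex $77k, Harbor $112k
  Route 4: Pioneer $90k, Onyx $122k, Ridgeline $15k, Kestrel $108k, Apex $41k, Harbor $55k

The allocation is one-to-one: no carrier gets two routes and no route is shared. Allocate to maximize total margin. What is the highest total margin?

Optimal: Kestrel→Route 6 ($132k), Harbor→Route 1 ($123k), Ridgeline→Route 5 ($95k), Pioneer→Route 7 ($136k), Onyx→Route 4 ($122k) — total 132+123+95+136+122 = $608k.
Row-greedy (each carrier in turn takes its best remaining route) gives $560k, worse by 48.
Next-best assignment: Apex→Route 6, Ridgeline→Route 1, Kestrel→Route 5, Pioneer→Route 7, Onyx→Route 4 = $572k.
Swapping Harbor↔Pioneer (Harbor→Route 7 $112k, Pioneer→Route 1 $27k) loses 120.
No other one-to-one assignment exceeds $608k.

Max total: $608k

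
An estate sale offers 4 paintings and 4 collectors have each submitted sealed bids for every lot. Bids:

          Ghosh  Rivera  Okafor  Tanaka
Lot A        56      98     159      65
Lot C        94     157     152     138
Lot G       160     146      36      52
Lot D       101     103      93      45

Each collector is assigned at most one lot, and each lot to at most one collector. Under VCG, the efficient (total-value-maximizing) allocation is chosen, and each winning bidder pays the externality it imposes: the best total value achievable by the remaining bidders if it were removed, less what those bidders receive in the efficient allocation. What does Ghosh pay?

Ghosh pays $43.

Efficient allocation: Ghosh→Lot G ($160), Rivera→Lot D ($103), Okafor→Lot A ($159), Tanaka→Lot C ($138); total welfare W = $560.
Ghosh receives Lot G at value $160, so the others get W − 160 = $400.
Without Ghosh: best allocation of the remaining 3 bidders over all 4 lots is Rivera→Lot G ($146), Okafor→Lot A ($159), Tanaka→Lot C ($138), total $443.
VCG payment = (others' best without Ghosh) − (others' welfare with Ghosh) = 443 − 400 = $43.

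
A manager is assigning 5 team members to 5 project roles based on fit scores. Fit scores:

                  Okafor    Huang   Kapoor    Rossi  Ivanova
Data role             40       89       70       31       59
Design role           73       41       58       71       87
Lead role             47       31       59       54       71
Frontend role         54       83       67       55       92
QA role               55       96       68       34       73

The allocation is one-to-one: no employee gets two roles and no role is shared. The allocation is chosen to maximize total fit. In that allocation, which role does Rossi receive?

Rossi receives Lead role.

Optimal: Okafor→Design role (73 pts), Huang→QA role (96 pts), Kapoor→Data role (70 pts), Rossi→Lead role (54 pts), Ivanova→Frontend role (92 pts) — total 73+96+70+54+92 = 385 pts.
Column-greedy (each role in turn goes to its best remaining employee) gives 345 pts, worse by 40.
Rossi's own top role is Design role (71 pts), but forcing Rossi→Design role and reassigning the rest optimally gives only 376 pts — worse by 9.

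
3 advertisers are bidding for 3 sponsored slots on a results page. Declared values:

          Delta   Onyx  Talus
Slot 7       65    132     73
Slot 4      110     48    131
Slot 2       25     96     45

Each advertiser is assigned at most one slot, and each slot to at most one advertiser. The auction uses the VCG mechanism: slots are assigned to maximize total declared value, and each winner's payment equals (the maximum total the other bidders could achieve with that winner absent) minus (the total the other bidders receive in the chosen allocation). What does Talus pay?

Efficient allocation: Delta→Slot 7 ($65), Onyx→Slot 2 ($96), Talus→Slot 4 ($131); total welfare W = $292.
Talus receives Slot 4 at value $131, so the others get W − 131 = $161.
Without Talus: best allocation of the remaining 2 bidders over all 3 slots is Delta→Slot 4 ($110), Onyx→Slot 7 ($132), total $242.
VCG payment = (others' best without Talus) − (others' welfare with Talus) = 242 − 161 = $81.

Talus pays $81.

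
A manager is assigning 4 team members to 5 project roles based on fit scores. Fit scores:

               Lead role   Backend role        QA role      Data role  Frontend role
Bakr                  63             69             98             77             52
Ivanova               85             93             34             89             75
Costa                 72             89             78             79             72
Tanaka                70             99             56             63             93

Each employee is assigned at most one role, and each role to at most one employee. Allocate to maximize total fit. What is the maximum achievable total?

Maximum total: 369 pts

Optimal: Bakr→QA role (98 pts), Ivanova→Data role (89 pts), Costa→Backend role (89 pts), Tanaka→Frontend role (93 pts) — total 98+89+89+93 = 369 pts.
Row-greedy (each employee in turn takes its best remaining role) gives 363 pts, worse by 6.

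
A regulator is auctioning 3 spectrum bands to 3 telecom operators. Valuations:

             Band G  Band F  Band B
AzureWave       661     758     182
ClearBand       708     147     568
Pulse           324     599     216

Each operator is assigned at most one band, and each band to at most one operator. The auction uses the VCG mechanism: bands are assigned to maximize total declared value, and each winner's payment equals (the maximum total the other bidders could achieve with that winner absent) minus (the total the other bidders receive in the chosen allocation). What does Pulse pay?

Efficient allocation: AzureWave→Band G ($661M), ClearBand→Band B ($568M), Pulse→Band F ($599M); total welfare W = $1828M.
Pulse receives Band F at value $599M, so the others get W − 599 = $1229M.
Without Pulse: best allocation of the remaining 2 bidders over all 3 bands is AzureWave→Band F ($758M), ClearBand→Band G ($708M), total $1466M.
VCG payment = (others' best without Pulse) − (others' welfare with Pulse) = 1466 − 1229 = $237M.

Pulse pays $237M.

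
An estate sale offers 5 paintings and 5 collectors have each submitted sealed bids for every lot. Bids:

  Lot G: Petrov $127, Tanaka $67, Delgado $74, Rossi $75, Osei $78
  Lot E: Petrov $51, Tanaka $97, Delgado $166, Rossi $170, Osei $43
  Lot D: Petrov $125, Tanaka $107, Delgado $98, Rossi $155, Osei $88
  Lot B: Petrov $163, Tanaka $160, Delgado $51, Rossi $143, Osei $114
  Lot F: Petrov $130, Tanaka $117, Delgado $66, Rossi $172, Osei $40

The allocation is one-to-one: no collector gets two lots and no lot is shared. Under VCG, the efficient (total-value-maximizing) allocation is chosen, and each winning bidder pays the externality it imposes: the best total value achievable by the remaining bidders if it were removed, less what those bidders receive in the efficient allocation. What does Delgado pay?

Efficient allocation: Petrov→Lot G ($127), Tanaka→Lot B ($160), Delgado→Lot E ($166), Rossi→Lot F ($172), Osei→Lot D ($88); total welfare W = $713.
Delgado receives Lot E at value $166, so the others get W − 166 = $547.
Without Delgado: best allocation of the remaining 4 bidders over all 5 lots is Petrov→Lot F ($130), Tanaka→Lot B ($160), Rossi→Lot E ($170), Osei→Lot D ($88), total $548.
VCG payment = (others' best without Delgado) − (others' welfare with Delgado) = 548 − 547 = $1.

Delgado pays $1.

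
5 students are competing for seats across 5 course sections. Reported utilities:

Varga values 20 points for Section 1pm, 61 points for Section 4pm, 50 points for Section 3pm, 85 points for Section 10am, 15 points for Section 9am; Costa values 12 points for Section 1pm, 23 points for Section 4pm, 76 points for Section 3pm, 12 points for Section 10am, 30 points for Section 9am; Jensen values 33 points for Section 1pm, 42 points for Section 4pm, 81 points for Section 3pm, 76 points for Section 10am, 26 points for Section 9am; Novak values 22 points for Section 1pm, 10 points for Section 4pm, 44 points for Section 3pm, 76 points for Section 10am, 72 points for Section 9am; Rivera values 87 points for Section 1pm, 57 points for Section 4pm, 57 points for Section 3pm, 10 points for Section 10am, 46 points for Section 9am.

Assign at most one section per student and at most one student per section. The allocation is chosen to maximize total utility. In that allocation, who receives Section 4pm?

Varga receives Section 4pm.

Optimal: Varga→Section 4pm (61 points), Costa→Section 3pm (76 points), Jensen→Section 10am (76 points), Novak→Section 9am (72 points), Rivera→Section 1pm (87 points) — total 61+76+76+72+87 = 372 points.
Row-greedy (each student in turn takes its best remaining section) gives 362 points, worse by 10.
Next-best assignment: Varga→Section 10am, Costa→Section 3pm, Jensen→Section 4pm, Novak→Section 9am, Rivera→Section 1pm = 362 points.
Varga's own top section is Section 10am (85 points), but forcing Varga→Section 10am and reassigning the rest optimally gives only 362 points — worse by 10.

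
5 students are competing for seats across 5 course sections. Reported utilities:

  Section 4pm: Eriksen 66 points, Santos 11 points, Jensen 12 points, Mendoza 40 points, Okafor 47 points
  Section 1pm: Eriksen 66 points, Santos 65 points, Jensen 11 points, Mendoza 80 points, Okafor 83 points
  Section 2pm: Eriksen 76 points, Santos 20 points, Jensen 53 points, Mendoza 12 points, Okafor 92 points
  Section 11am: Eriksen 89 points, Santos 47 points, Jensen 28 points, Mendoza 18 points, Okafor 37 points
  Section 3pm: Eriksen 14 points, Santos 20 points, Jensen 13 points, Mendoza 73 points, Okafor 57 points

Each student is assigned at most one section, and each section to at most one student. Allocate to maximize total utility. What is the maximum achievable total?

Maximum total: 331 points

Treat this as an assignment problem: match each student to one section.
Optimal: Eriksen→Section 11am (89 points), Santos→Section 1pm (65 points), Jensen→Section 4pm (12 points), Mendoza→Section 3pm (73 points), Okafor→Section 2pm (92 points) — total 89+65+12+73+92 = 331 points.
Column-greedy (each section in turn goes to its best remaining student) gives 322 points, worse by 9.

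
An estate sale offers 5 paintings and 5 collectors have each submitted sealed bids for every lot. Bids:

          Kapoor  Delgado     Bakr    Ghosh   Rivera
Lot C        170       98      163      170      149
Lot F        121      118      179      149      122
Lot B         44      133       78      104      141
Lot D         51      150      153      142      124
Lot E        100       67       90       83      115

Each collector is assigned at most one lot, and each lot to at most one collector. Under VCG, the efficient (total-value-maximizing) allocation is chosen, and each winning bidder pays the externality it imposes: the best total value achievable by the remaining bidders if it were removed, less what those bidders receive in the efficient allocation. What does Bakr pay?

Efficient allocation: Kapoor→Lot E ($100), Delgado→Lot D ($150), Bakr→Lot F ($179), Ghosh→Lot C ($170), Rivera→Lot B ($141); total welfare W = $740.
Bakr receives Lot F at value $179, so the others get W − 179 = $561.
Without Bakr: best allocation of the remaining 4 bidders over all 5 lots is Kapoor→Lot C ($170), Delgado→Lot D ($150), Ghosh→Lot F ($149), Rivera→Lot B ($141), total $610.
VCG payment = (others' best without Bakr) − (others' welfare with Bakr) = 610 − 561 = $49.

Bakr pays $49.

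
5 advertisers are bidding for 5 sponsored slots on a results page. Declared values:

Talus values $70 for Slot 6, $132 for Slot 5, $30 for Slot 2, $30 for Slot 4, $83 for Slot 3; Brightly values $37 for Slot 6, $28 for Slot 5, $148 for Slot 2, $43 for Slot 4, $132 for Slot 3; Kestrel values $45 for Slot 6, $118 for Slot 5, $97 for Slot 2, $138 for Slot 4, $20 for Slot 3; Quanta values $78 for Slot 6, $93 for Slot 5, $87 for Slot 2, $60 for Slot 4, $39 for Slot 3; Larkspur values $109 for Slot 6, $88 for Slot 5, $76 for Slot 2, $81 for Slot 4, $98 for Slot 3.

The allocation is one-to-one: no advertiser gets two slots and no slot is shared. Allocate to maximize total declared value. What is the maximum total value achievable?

Optimal: Talus→Slot 5 ($132), Brightly→Slot 3 ($132), Kestrel→Slot 4 ($138), Quanta→Slot 2 ($87), Larkspur→Slot 6 ($109) — total 132+132+138+87+109 = $598.
Row-greedy (each advertiser in turn takes its best remaining slot) gives $594, worse by 4.
Swapping Brightly↔Kestrel (Brightly→Slot 4 $43, Kestrel→Slot 3 $20) loses 207.
Every other assignment is strictly worse.

Max total: $598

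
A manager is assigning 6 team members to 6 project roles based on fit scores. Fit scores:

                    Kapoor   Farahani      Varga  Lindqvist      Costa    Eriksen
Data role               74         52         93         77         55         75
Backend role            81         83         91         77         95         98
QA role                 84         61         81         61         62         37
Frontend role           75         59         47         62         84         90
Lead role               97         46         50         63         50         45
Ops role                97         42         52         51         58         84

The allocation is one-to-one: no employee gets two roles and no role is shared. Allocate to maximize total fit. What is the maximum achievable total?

Max total: 506 pts

This is a one-to-one assignment (maximum-weight bipartite matching).
Optimal: Kapoor→Lead role (97 pts), Farahani→Backend role (83 pts), Varga→QA role (81 pts), Lindqvist→Data role (77 pts), Costa→Frontend role (84 pts), Eriksen→Ops role (84 pts) — total 97+83+81+77+84+84 = 506 pts.
Column-greedy (each role in turn goes to its best remaining employee) gives 464 pts, worse by 42.
Swapping Varga↔Kapoor (Varga→Lead role 50 pts, Kapoor→QA role 84 pts) loses 44.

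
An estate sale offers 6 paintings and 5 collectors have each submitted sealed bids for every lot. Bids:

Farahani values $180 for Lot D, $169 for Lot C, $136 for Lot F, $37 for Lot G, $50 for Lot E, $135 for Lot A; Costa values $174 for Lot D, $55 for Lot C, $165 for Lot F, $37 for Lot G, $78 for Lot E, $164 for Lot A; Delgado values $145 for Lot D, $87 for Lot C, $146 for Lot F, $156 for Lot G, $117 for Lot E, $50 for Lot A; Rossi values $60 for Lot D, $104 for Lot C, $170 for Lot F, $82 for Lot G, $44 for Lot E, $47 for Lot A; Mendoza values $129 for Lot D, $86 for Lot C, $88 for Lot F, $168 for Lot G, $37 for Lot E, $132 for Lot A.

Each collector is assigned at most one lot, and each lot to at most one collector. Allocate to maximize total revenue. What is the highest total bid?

Max total: $816

Optimal: Farahani→Lot C ($169), Costa→Lot A ($164), Delgado→Lot D ($145), Rossi→Lot F ($170), Mendoza→Lot G ($168) — total 169+164+145+170+168 = $816.
Max-entry greedy (repeatedly take the single best remaining cell) gives $799, worse by 17.
Next-best assignment: Farahani→Lot C, Costa→Lot D, Delgado→Lot G, Rossi→Lot F, Mendoza→Lot A = $801.
Every other assignment is strictly worse.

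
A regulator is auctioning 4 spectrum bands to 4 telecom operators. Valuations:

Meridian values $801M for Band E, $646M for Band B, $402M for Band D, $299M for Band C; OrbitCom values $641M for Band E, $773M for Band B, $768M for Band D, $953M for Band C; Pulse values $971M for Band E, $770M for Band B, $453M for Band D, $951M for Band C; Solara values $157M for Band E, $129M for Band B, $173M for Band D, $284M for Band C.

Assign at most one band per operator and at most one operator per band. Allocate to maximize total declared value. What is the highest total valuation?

Treat this as an assignment problem: match each operator to one band.
Optimal: Meridian→Band B ($646M), OrbitCom→Band C ($953M), Pulse→Band E ($971M), Solara→Band D ($173M) — total 646+953+971+173 = $2743M.
Next-best assignment: Meridian→Band E, OrbitCom→Band B, Pulse→Band C, Solara→Band D = $2698M.
Every other assignment is strictly worse.

Maximum total: $2743M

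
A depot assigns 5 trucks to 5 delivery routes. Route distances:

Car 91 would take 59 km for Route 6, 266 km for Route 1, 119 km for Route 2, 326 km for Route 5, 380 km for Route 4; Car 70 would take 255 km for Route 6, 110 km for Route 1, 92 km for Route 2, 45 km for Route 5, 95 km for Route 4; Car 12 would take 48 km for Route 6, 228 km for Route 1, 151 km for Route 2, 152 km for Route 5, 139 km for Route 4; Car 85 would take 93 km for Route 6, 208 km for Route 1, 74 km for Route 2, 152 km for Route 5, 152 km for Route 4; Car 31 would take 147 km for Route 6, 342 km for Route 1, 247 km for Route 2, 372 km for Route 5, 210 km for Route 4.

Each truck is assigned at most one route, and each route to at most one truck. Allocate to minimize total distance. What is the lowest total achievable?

This is the linear assignment problem.
Optimal: Car 91→Route 6 (59 km), Car 70→Route 1 (110 km), Car 12→Route 5 (152 km), Car 85→Route 2 (74 km), Car 31→Route 4 (210 km) — total 59+110+152+74+210 = 605 km.
Min-entry greedy (repeatedly take the single cheapest remaining cell) gives 643 km, worse by 38.

Min total: 605 km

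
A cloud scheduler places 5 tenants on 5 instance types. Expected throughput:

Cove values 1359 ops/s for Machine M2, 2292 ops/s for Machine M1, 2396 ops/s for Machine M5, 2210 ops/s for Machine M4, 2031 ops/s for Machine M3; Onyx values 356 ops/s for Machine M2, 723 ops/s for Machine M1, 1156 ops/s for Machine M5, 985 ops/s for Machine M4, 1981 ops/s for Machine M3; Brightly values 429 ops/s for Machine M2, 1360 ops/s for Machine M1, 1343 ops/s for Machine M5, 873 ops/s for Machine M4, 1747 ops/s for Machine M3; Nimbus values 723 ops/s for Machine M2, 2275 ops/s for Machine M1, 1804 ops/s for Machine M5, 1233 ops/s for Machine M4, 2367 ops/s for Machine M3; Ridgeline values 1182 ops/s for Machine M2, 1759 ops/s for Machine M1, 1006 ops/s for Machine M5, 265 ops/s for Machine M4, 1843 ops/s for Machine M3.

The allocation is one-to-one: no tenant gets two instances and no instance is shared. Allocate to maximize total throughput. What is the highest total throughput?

This is a one-to-one assignment (maximum-weight bipartite matching).
Optimal: Cove→Machine M4 (2210 ops/s), Onyx→Machine M3 (1981 ops/s), Brightly→Machine M5 (1343 ops/s), Nimbus→Machine M1 (2275 ops/s), Ridgeline→Machine M2 (1182 ops/s) — total 2210+1981+1343+2275+1182 = 8991 ops/s.
Row-greedy (each tenant in turn takes its best remaining instance) gives 8152 ops/s, worse by 839.
Swapping Nimbus↔Ridgeline (Nimbus→Machine M2 723 ops/s, Ridgeline→Machine M1 1759 ops/s) loses 975.

Maximum total: 8991 ops/s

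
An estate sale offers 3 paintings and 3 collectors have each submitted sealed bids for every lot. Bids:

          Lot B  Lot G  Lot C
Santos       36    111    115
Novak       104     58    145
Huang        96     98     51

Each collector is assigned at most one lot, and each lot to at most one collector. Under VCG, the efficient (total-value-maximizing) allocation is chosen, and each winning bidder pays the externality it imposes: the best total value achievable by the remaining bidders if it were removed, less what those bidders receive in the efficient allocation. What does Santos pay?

Efficient allocation: Santos→Lot G ($111), Novak→Lot C ($145), Huang→Lot B ($96); total welfare W = $352.
Santos receives Lot G at value $111, so the others get W − 111 = $241.
Without Santos: best allocation of the remaining 2 bidders over all 3 lots is Novak→Lot C ($145), Huang→Lot G ($98), total $243.
VCG payment = (others' best without Santos) − (others' welfare with Santos) = 243 − 241 = $2.

Santos pays $2.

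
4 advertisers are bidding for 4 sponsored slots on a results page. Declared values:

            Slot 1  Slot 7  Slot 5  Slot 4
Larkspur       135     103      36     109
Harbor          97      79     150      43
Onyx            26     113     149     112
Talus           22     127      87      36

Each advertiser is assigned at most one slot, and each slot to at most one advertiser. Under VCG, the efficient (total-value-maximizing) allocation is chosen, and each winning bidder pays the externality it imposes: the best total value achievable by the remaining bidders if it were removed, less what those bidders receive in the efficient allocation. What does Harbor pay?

Efficient allocation: Larkspur→Slot 1 ($135), Harbor→Slot 5 ($150), Onyx→Slot 4 ($112), Talus→Slot 7 ($127); total welfare W = $524.
Harbor receives Slot 5 at value $150, so the others get W − 150 = $374.
Without Harbor: best allocation of the remaining 3 bidders over all 4 slots is Larkspur→Slot 1 ($135), Onyx→Slot 5 ($149), Talus→Slot 7 ($127), total $411.
VCG payment = (others' best without Harbor) − (others' welfare with Harbor) = 411 − 374 = $37.

Harbor pays $37.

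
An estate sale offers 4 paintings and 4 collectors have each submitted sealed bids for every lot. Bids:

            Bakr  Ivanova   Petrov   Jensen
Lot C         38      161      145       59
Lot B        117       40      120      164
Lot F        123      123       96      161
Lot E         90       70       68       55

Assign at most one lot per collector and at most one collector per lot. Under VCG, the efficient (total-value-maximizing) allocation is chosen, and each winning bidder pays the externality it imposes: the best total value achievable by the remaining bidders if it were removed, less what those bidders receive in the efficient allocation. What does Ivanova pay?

Ivanova pays $61.

Efficient allocation: Bakr→Lot E ($90), Ivanova→Lot C ($161), Petrov→Lot B ($120), Jensen→Lot F ($161); total welfare W = $532.
Ivanova receives Lot C at value $161, so the others get W − 161 = $371.
Without Ivanova: best allocation of the remaining 3 bidders over all 4 lots is Bakr→Lot F ($123), Petrov→Lot C ($145), Jensen→Lot B ($164), total $432.
VCG payment = (others' best without Ivanova) − (others' welfare with Ivanova) = 432 − 371 = $61.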